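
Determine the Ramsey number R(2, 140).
R(2, 140) = 140

R(2, k) = k for all k ≥ 2: in a 2-colouring of K_k, either some edge is red (a red K_2) or all edges are blue (a blue K_k). And K_{139} coloured all-blue has no blue K_140, so R(2, 140) > 139. Hence R(2, 140) = 140.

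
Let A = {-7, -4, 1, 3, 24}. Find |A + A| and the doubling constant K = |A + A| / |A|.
K = |A + A| / |A| = 15/5 = 3

Enumerate A + A = {a + b : a, b ∈ A}. With |A| = 5, there are |A|^2 = 25 ordered sum pairs; collecting distinct values, A + A = {-14, -11, -8, -6, -4, -3, -1, 2, 4, 6, 17, 20, 25, 27, 48}, so |A + A| = 15. Thus K = 15/5 = 3. For comparison, the minimum possible |A + A| over all 5-element sets is 2·5 − 1 = 9 (so min K = 9/5), attained only by arithmetic progressions.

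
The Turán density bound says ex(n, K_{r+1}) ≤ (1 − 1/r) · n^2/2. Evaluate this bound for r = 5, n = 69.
Turán density bound = (4/5) · 69^2/2 = 9522/5 ≈ 1904.4

Turán's theorem: ex(n, K_{r+1}) is achieved by the complete r-partite Turán graph T(n, r) with parts as balanced as possible, and is at most (1 − 1/r) · n^2/2. For r = 5, n = 69: the density bound is (4/5) · 4761/2 = 9522/5 ≈ 1904.4. The integer-valued extremum is e(T(69, 5)) = 1904, which is strictly less than the density bound 9522/5 since 5 ∤ 69 (the parts of T(69, 5) cannot all be equal).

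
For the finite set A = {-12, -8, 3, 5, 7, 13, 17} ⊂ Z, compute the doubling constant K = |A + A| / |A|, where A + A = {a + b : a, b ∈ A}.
K = |A + A| / |A| = 24/7

Enumerate A + A = {a + b : a, b ∈ A}. With |A| = 7, there are |A|^2 = 49 ordered sum pairs; collecting distinct values, A + A = {-24, -20, -16, -9, -7, -5, -3, -1, 1, 5, 6, 8, 9, 10, 12, 14, 16, 18, 20, 22, 24, 26, 30, 34}, so |A + A| = 24. Thus K = 24/7. For comparison, the minimum possible |A + A| over all 7-element sets is 2·7 − 1 = 13 (so min K = 13/7), attained only by arithmetic progressions.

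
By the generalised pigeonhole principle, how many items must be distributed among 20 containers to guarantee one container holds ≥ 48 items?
n = (48 − 1)·20 + 1 = 941

By the generalised pigeonhole principle, to guarantee some box contains ≥ r objects we need more than (r − 1) · k objects total. Threshold: n = (r − 1) · k + 1. With r = 48 and k = 20: n = 47 · 20 + 1 = 940 + 1 = 941. For n = 940 = 47 · 20, we can put exactly 47 objects in every box, avoiding 48 in any single one — so 941 is tight.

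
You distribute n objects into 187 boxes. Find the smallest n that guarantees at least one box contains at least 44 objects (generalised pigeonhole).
n = (44 − 1)·187 + 1 = 8042

By the generalised pigeonhole principle, to guarantee some box contains ≥ r objects we need more than (r − 1) · k objects total. Threshold: n = (r − 1) · k + 1. With r = 44 and k = 187: n = 43 · 187 + 1 = 8041 + 1 = 8042. For n = 8041 = 43 · 187, we can put exactly 43 objects in every box, avoiding 44 in any single one — so 8042 is tight.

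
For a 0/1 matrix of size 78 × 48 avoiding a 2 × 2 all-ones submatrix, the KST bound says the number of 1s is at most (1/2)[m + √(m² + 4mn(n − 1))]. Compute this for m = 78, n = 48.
z(78, 48; 2, 2) ≤ (1/2)[78 + √(78² + 4·78·48·47)] = (1/2)[78 + √709956] = 460.2944

Kővári–Sós–Turán: let r_1, ..., r_78 be the row sums and z = Σ r_i the total number of 1s. Each pair of columns can share at most one row with both entries 1 (else a 2×2 all-ones block appears), so Σ_i C(r_i, 2) ≤ C(48, 2) = 1128. By convexity Σ_i C(r_i, 2) ≥ 78·C(z/78, 2) = z(z − 78)/(2·78), giving z² − 78z − 78·48·47 ≤ 0 and hence z ≤ (1/2)[78 + √(6084 + 4·175968)] = (1/2)[78 + √709956] ≈ (1/2)(78 + 842.5889) = 460.2944.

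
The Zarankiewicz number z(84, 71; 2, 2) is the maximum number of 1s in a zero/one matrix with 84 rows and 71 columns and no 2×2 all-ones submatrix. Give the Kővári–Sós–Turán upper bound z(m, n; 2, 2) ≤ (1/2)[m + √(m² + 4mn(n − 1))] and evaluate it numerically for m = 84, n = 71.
z(84, 71; 2, 2) ≤ (1/2)[84 + √(84² + 4·84·71·70)] = (1/2)[84 + √1676976] = 689.4905

Kővári–Sós–Turán: let r_1, ..., r_84 be the row sums and z = Σ r_i the total number of 1s. Each pair of columns can share at most one row with both entries 1 (else a 2×2 all-ones block appears), so Σ_i C(r_i, 2) ≤ C(71, 2) = 2485. By convexity Σ_i C(r_i, 2) ≥ 84·C(z/84, 2) = z(z − 84)/(2·84), giving z² − 84z − 84·71·70 ≤ 0 and hence z ≤ (1/2)[84 + √(7056 + 4·417480)] = (1/2)[84 + √1676976] ≈ (1/2)(84 + 1294.9811) = 689.4905.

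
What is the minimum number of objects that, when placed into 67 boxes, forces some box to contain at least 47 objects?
n = (47 − 1)·67 + 1 = 3083

By the generalised pigeonhole principle, to guarantee some box contains ≥ r objects we need more than (r − 1) · k objects total. Threshold: n = (r − 1) · k + 1. With r = 47 and k = 67: n = 46 · 67 + 1 = 3082 + 1 = 3083. For n = 3082 = 46 · 67, we can put exactly 46 objects in every box, avoiding 47 in any single one — so 3083 is tight.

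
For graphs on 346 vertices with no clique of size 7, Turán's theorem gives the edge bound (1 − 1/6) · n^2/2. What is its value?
Turán density bound = (5/6) · 346^2/2 = 149645/3 ≈ 49881.6667

Turán's theorem: ex(n, K_{r+1}) is achieved by the complete r-partite Turán graph T(n, r) with parts as balanced as possible, and is at most (1 − 1/r) · n^2/2. For r = 6, n = 346: the density bound is (5/6) · 119716/2 = 149645/3 ≈ 49881.6667. The integer-valued extremum is e(T(346, 6)) = 49881, which is strictly less than the density bound 149645/3 since 6 ∤ 346 (the parts of T(346, 6) cannot all be equal).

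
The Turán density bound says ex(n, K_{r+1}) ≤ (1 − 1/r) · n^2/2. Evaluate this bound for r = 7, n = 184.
Turán density bound = (6/7) · 184^2/2 = 101568/7 ≈ 14509.7143

Turán's theorem: ex(n, K_{r+1}) is achieved by the complete r-partite Turán graph T(n, r) with parts as balanced as possible, and is at most (1 − 1/r) · n^2/2. For r = 7, n = 184: the density bound is (6/7) · 33856/2 = 101568/7 ≈ 14509.7143. The integer-valued extremum is e(T(184, 7)) = 14509, which is strictly less than the density bound 101568/7 since 7 ∤ 184 (the parts of T(184, 7) cannot all be equal).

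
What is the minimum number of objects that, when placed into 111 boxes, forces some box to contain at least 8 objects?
n = (8 − 1)·111 + 1 = 778

By the generalised pigeonhole principle, to guarantee some box contains ≥ r objects we need more than (r − 1) · k objects total. Threshold: n = (r − 1) · k + 1. With r = 8 and k = 111: n = 7 · 111 + 1 = 777 + 1 = 778. For n = 777 = 7 · 111, we can put exactly 7 objects in every box, avoiding 8 in any single one — so 778 is tight.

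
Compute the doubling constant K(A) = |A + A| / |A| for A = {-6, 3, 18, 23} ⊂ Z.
K = |A + A| / |A| = 10/4 = 5/2

Enumerate A + A = {a + b : a, b ∈ A}. With |A| = 4, there are |A|^2 = 16 ordered sum pairs; collecting distinct values, A + A = {-12, -3, 6, 12, 17, 21, 26, 36, 41, 46}, so |A + A| = 10. Thus K = 10/4 = 5/2. For comparison, the minimum possible |A + A| over all 4-element sets is 2·4 − 1 = 7 (so min K = 7/4), attained only by arithmetic progressions.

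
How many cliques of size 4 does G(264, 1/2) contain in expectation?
E[# K_4] = C(264, 4) · (1/2)^C(4, 2) = 197829126 / 2^6 = 98914563/32 = 3091080.09375

For each 4-subset S of vertices (there are C(264, 4) = 197829126 such S), let X_S = 1 if S induces a K_4 (all C(4, 2) = 6 edges present). Then P(X_S = 1) = (1/2)^6 = 1/64. By linearity of expectation, E[# K_4] = C(264, 4) · (1/2)^6 = 197829126 / 64 = 98914563/32 = 3091080.09375.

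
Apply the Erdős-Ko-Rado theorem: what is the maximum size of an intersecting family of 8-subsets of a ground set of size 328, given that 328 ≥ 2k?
max |F| = C(327, 7) = 74357814029265

Erdős-Ko-Rado (1961): when n ≥ 2k, max |F| = C(n−1, k−1). The bound is attained by the star {A : i ∈ A} for any fixed i ∈ [n]. Here C(328−1, 8−1) = C(327, 7) = 74357814029265.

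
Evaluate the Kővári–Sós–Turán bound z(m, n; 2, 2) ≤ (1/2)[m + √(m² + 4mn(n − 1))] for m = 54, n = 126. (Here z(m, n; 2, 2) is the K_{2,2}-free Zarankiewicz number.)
z(54, 126; 2, 2) ≤ (1/2)[54 + √(54² + 4·54·126·125)] = (1/2)[54 + √3404916] = 949.6207

Kővári–Sós–Turán: let r_1, ..., r_54 be the row sums and z = Σ r_i the total number of 1s. Each pair of columns can share at most one row with both entries 1 (else a 2×2 all-ones block appears), so Σ_i C(r_i, 2) ≤ C(126, 2) = 7875. By convexity Σ_i C(r_i, 2) ≥ 54·C(z/54, 2) = z(z − 54)/(2·54), giving z² − 54z − 54·126·125 ≤ 0 and hence z ≤ (1/2)[54 + √(2916 + 4·850500)] = (1/2)[54 + √3404916] ≈ (1/2)(54 + 1845.2414) = 949.6207.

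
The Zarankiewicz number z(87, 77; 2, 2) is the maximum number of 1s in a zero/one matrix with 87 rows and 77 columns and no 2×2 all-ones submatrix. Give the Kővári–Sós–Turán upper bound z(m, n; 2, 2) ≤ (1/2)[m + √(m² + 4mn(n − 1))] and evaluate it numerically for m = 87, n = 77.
z(87, 77; 2, 2) ≤ (1/2)[87 + √(87² + 4·87·77·76)] = (1/2)[87 + √2044065] = 758.354

Kővári–Sós–Turán: let r_1, ..., r_87 be the row sums and z = Σ r_i the total number of 1s. Each pair of columns can share at most one row with both entries 1 (else a 2×2 all-ones block appears), so Σ_i C(r_i, 2) ≤ C(77, 2) = 2926. By convexity Σ_i C(r_i, 2) ≥ 87·C(z/87, 2) = z(z − 87)/(2·87), giving z² − 87z − 87·77·76 ≤ 0 and hence z ≤ (1/2)[87 + √(7569 + 4·509124)] = (1/2)[87 + √2044065] ≈ (1/2)(87 + 1429.708) = 758.354.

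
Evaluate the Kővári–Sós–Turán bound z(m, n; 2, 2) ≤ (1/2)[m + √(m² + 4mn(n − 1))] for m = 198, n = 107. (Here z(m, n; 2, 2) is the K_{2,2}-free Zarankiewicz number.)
z(198, 107; 2, 2) ≤ (1/2)[198 + √(198² + 4·198·107·106)] = (1/2)[198 + √9022068] = 1600.8379

Kővári–Sós–Turán: let r_1, ..., r_198 be the row sums and z = Σ r_i the total number of 1s. Each pair of columns can share at most one row with both entries 1 (else a 2×2 all-ones block appears), so Σ_i C(r_i, 2) ≤ C(107, 2) = 5671. By convexity Σ_i C(r_i, 2) ≥ 198·C(z/198, 2) = z(z − 198)/(2·198), giving z² − 198z − 198·107·106 ≤ 0 and hence z ≤ (1/2)[198 + √(39204 + 4·2245716)] = (1/2)[198 + √9022068] ≈ (1/2)(198 + 3003.6757) = 1600.8379.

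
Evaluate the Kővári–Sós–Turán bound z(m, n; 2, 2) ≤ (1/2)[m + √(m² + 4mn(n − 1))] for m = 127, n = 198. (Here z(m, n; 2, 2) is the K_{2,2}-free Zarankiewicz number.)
z(127, 198; 2, 2) ≤ (1/2)[127 + √(127² + 4·127·198·197)] = (1/2)[127 + √19831177] = 2290.1105

Kővári–Sós–Turán: let r_1, ..., r_127 be the row sums and z = Σ r_i the total number of 1s. Each pair of columns can share at most one row with both entries 1 (else a 2×2 all-ones block appears), so Σ_i C(r_i, 2) ≤ C(198, 2) = 19503. By convexity Σ_i C(r_i, 2) ≥ 127·C(z/127, 2) = z(z − 127)/(2·127), giving z² − 127z − 127·198·197 ≤ 0 and hence z ≤ (1/2)[127 + √(16129 + 4·4953762)] = (1/2)[127 + √19831177] ≈ (1/2)(127 + 4453.221) = 2290.1105.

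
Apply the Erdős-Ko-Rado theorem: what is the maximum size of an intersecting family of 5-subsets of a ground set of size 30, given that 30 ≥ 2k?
max |F| = C(29, 4) = 23751

Erdős-Ko-Rado (1961): when n ≥ 2k, max |F| = C(n−1, k−1). The bound is attained by the star {A : i ∈ A} for any fixed i ∈ [n]. Here C(30−1, 5−1) = C(29, 4) = 23751.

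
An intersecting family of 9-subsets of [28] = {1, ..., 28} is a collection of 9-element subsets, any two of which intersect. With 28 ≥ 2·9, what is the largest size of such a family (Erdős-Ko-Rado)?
max |F| = C(27, 8) = 2220075

Erdős-Ko-Rado (1961): when n ≥ 2k, max |F| = C(n−1, k−1). The bound is attained by the star {A : i ∈ A} for any fixed i ∈ [n]. Here C(28−1, 9−1) = C(27, 8) = 2220075.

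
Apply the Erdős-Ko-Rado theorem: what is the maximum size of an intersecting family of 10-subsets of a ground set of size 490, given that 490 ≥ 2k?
max |F| = C(489, 9) = 4091261361280404597

Erdős-Ko-Rado (1961): when n ≥ 2k, max |F| = C(n−1, k−1). The bound is attained by the star {A : i ∈ A} for any fixed i ∈ [n]. Here C(490−1, 10−1) = C(489, 9) = 4091261361280404597.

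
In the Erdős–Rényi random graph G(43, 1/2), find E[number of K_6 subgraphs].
E[# K_6] = C(43, 6) · (1/2)^C(6, 2) = 6096454 / 2^15 = 3048227/16384 ≈ 186.049011

For each 6-subset S of vertices (there are C(43, 6) = 6096454 such S), let X_S = 1 if S induces a K_6 (all C(6, 2) = 15 edges present). Then P(X_S = 1) = (1/2)^15 = 1/32768. By linearity of expectation, E[# K_6] = C(43, 6) · (1/2)^15 = 6096454 / 32768 = 3048227/16384 ≈ 186.049011.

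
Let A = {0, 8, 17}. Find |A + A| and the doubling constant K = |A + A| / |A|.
K = |A + A| / |A| = 6/3 = 2

Enumerate A + A = {a + b : a, b ∈ A}. With |A| = 3, there are |A|^2 = 9 ordered sum pairs; collecting distinct values, A + A = {0, 8, 16, 17, 25, 34}, so |A + A| = 6. Thus K = 6/3 = 2. For comparison, the minimum possible |A + A| over all 3-element sets is 2·3 − 1 = 5 (so min K = 5/3), attained only by arithmetic progressions.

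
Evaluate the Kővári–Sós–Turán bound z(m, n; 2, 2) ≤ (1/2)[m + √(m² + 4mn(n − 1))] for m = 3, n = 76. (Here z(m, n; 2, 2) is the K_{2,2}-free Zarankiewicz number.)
z(3, 76; 2, 2) ≤ (1/2)[3 + √(3² + 4·3·76·75)] = (1/2)[3 + √68409] = 132.2756

Kővári–Sós–Turán: let r_1, ..., r_3 be the row sums and z = Σ r_i the total number of 1s. Each pair of columns can share at most one row with both entries 1 (else a 2×2 all-ones block appears), so Σ_i C(r_i, 2) ≤ C(76, 2) = 2850. By convexity Σ_i C(r_i, 2) ≥ 3·C(z/3, 2) = z(z − 3)/(2·3), giving z² − 3z − 3·76·75 ≤ 0 and hence z ≤ (1/2)[3 + √(9 + 4·17100)] = (1/2)[3 + √68409] ≈ (1/2)(3 + 261.5511) = 132.2756.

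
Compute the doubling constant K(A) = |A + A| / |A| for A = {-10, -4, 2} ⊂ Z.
K = |A + A| / |A| = 5/3

Enumerate A + A = {a + b : a, b ∈ A}. With |A| = 3, there are |A|^2 = 9 ordered sum pairs; collecting distinct values, A + A = {-20, -14, -8, -2, 4}, so |A + A| = 5. Thus K = 5/3. Here |A + A| = 2|A| − 1 = 5, the minimum possible — so K = 5/3 is minimal, which holds iff A is an arithmetic progression.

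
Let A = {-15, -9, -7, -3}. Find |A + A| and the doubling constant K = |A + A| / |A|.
K = |A + A| / |A| = 9/4

Enumerate A + A = {a + b : a, b ∈ A}. With |A| = 4, there are |A|^2 = 16 ordered sum pairs; collecting distinct values, A + A = {-30, -24, -22, -18, -16, -14, -12, -10, -6}, so |A + A| = 9. Thus K = 9/4. For comparison, the minimum possible |A + A| over all 4-element sets is 2·4 − 1 = 7 (so min K = 7/4), attained only by arithmetic progressions.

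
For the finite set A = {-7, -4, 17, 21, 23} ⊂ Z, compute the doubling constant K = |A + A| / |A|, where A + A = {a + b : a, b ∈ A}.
K = |A + A| / |A| = 15/5 = 3

Enumerate A + A = {a + b : a, b ∈ A}. With |A| = 5, there are |A|^2 = 25 ordered sum pairs; collecting distinct values, A + A = {-14, -11, -8, 10, 13, 14, 16, 17, 19, 34, 38, 40, 42, 44, 46}, so |A + A| = 15. Thus K = 15/5 = 3. For comparison, the minimum possible |A + A| over all 5-element sets is 2·5 − 1 = 9 (so min K = 9/5), attained only by arithmetic progressions.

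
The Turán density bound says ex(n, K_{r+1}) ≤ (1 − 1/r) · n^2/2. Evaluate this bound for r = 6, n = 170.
Turán density bound = (5/6) · 170^2/2 = 36125/3 ≈ 12041.6667

Turán's theorem: ex(n, K_{r+1}) is achieved by the complete r-partite Turán graph T(n, r) with parts as balanced as possible, and is at most (1 − 1/r) · n^2/2. For r = 6, n = 170: the density bound is (5/6) · 28900/2 = 36125/3 ≈ 12041.6667. The integer-valued extremum is e(T(170, 6)) = 12041, which is strictly less than the density bound 36125/3 since 6 ∤ 170 (the parts of T(170, 6) cannot all be equal).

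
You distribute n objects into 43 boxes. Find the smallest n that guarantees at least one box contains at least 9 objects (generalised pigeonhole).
n = (9 − 1)·43 + 1 = 345

By the generalised pigeonhole principle, to guarantee some box contains ≥ r objects we need more than (r − 1) · k objects total. Threshold: n = (r − 1) · k + 1. With r = 9 and k = 43: n = 8 · 43 + 1 = 344 + 1 = 345. For n = 344 = 8 · 43, we can put exactly 8 objects in every box, avoiding 9 in any single one — so 345 is tight.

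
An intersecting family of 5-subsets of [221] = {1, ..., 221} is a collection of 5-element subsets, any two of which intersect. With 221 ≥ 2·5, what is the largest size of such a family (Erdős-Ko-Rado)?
max |F| = C(220, 4) = 94966795

Erdős-Ko-Rado (1961): when n ≥ 2k, max |F| = C(n−1, k−1). The bound is attained by the star {A : i ∈ A} for any fixed i ∈ [n]. Here C(221−1, 5−1) = C(220, 4) = 94966795.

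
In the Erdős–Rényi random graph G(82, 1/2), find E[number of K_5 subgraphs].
E[# K_5] = C(82, 5) · (1/2)^C(5, 2) = 27285336 / 2^10 = 3410667/128 = 26645.8359375

For each 5-subset S of vertices (there are C(82, 5) = 27285336 such S), let X_S = 1 if S induces a K_5 (all C(5, 2) = 10 edges present). Then P(X_S = 1) = (1/2)^10 = 1/1024. By linearity of expectation, E[# K_5] = C(82, 5) · (1/2)^10 = 27285336 / 1024 = 3410667/128 = 26645.8359375.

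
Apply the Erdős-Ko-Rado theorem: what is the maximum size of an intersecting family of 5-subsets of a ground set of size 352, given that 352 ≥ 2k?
max |F| = C(351, 4) = 621682425

Erdős-Ko-Rado (1961): when n ≥ 2k, max |F| = C(n−1, k−1). The bound is attained by the star {A : i ∈ A} for any fixed i ∈ [n]. Here C(352−1, 5−1) = C(351, 4) = 621682425.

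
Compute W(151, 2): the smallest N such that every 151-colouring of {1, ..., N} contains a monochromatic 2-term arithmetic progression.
W(151, 2) = 151 + 1 = 152

A 2-term AP is any pair of integers, so a monochromatic 2-AP exists iff some colour is used at least twice. With 151 colours, the colouring i ↦ i on {1, ..., 151} uses each colour once, avoiding any monochromatic pair, so W(151, 2) > 151. For {1, ..., 152}, pigeonhole forces two integers of the same colour, which form a monochromatic 2-AP. Hence W(151, 2) = 152.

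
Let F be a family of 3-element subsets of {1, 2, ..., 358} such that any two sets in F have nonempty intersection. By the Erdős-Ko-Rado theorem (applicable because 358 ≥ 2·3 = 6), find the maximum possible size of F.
max |F| = C(357, 2) = 63546

Erdős-Ko-Rado (1961): when n ≥ 2k, max |F| = C(n−1, k−1). The bound is attained by the star {A : i ∈ A} for any fixed i ∈ [n]. Here C(358−1, 3−1) = C(357, 2) = 63546.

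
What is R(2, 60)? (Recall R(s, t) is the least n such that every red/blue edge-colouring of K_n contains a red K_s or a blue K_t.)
R(2, 60) = 60

R(2, k) = k for all k ≥ 2: in a 2-colouring of K_k, either some edge is red (a red K_2) or all edges are blue (a blue K_k). And K_{59} coloured all-blue has no blue K_60, so R(2, 60) > 59. Hence R(2, 60) = 60.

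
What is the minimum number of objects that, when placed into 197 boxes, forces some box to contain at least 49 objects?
n = (49 − 1)·197 + 1 = 9457

By the generalised pigeonhole principle, to guarantee some box contains ≥ r objects we need more than (r − 1) · k objects total. Threshold: n = (r − 1) · k + 1. With r = 49 and k = 197: n = 48 · 197 + 1 = 9456 + 1 = 9457. For n = 9456 = 48 · 197, we can put exactly 48 objects in every box, avoiding 49 in any single one — so 9457 is tight.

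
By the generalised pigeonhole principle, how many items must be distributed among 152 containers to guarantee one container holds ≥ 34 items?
n = (34 − 1)·152 + 1 = 5017

By the generalised pigeonhole principle, to guarantee some box contains ≥ r objects we need more than (r − 1) · k objects total. Threshold: n = (r − 1) · k + 1. With r = 34 and k = 152: n = 33 · 152 + 1 = 5016 + 1 = 5017. For n = 5016 = 33 · 152, we can put exactly 33 objects in every box, avoiding 34 in any single one — so 5017 is tight.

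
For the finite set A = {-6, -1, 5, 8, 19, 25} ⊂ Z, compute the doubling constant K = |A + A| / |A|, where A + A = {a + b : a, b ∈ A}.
K = |A + A| / |A| = 19/6

Enumerate A + A = {a + b : a, b ∈ A}. With |A| = 6, there are |A|^2 = 36 ordered sum pairs; collecting distinct values, A + A = {-12, -7, -2, -1, 2, 4, 7, 10, 13, 16, 18, 19, 24, 27, 30, 33, 38, 44, 50}, so |A + A| = 19. Thus K = 19/6. For comparison, the minimum possible |A + A| over all 6-element sets is 2·6 − 1 = 11 (so min K = 11/6), attained only by arithmetic progressions.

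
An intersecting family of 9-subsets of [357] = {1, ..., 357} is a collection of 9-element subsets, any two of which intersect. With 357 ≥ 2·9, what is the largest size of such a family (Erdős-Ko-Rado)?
max |F| = C(356, 8) = 5911246178451900

Erdős-Ko-Rado (1961): when n ≥ 2k, max |F| = C(n−1, k−1). The bound is attained by the star {A : i ∈ A} for any fixed i ∈ [n]. Here C(357−1, 9−1) = C(356, 8) = 5911246178451900.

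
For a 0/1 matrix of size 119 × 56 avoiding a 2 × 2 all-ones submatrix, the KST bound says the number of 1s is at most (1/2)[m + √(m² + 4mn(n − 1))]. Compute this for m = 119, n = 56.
z(119, 56; 2, 2) ≤ (1/2)[119 + √(119² + 4·119·56·55)] = (1/2)[119 + √1480241] = 667.8258

Kővári–Sós–Turán: let r_1, ..., r_119 be the row sums and z = Σ r_i the total number of 1s. Each pair of columns can share at most one row with both entries 1 (else a 2×2 all-ones block appears), so Σ_i C(r_i, 2) ≤ C(56, 2) = 1540. By convexity Σ_i C(r_i, 2) ≥ 119·C(z/119, 2) = z(z − 119)/(2·119), giving z² − 119z − 119·56·55 ≤ 0 and hence z ≤ (1/2)[119 + √(14161 + 4·366520)] = (1/2)[119 + √1480241] ≈ (1/2)(119 + 1216.6516) = 667.8258.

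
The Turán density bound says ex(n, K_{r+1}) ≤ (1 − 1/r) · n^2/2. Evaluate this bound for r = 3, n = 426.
Turán density bound = (2/3) · 426^2/2 = 60492

Turán's theorem: ex(n, K_{r+1}) is achieved by the complete r-partite Turán graph T(n, r) with parts as balanced as possible, and is at most (1 − 1/r) · n^2/2. For r = 3, n = 426: the density bound is (2/3) · 181476/2 = 60492. Since 3 ∣ 426, the Turán graph T(426, 3) has parts of equal size 142, and its edge count e(T(426, 3)) = 60492 attains the density bound exactly.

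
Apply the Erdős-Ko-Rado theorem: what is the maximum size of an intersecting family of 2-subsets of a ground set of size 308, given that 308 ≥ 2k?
max |F| = C(307, 1) = 307

The Erdős-Ko-Rado theorem states: for n ≥ 2k, an intersecting family of k-subsets of an n-element set has size at most C(n − 1, k − 1), with equality for 'star' families {A ⊆ [n] : |A| = k, i ∈ A} (fix an element i). For n = 308, k = 2: C(307, 1) = 307.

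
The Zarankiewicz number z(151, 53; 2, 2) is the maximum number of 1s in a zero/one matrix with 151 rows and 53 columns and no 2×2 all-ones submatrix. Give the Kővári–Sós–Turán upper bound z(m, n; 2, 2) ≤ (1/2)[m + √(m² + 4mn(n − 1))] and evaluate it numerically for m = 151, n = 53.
z(151, 53; 2, 2) ≤ (1/2)[151 + √(151² + 4·151·53·52)] = (1/2)[151 + √1687425] = 725.0046

Kővári–Sós–Turán: let r_1, ..., r_151 be the row sums and z = Σ r_i the total number of 1s. Each pair of columns can share at most one row with both entries 1 (else a 2×2 all-ones block appears), so Σ_i C(r_i, 2) ≤ C(53, 2) = 1378. By convexity Σ_i C(r_i, 2) ≥ 151·C(z/151, 2) = z(z − 151)/(2·151), giving z² − 151z − 151·53·52 ≤ 0 and hence z ≤ (1/2)[151 + √(22801 + 4·416156)] = (1/2)[151 + √1687425] ≈ (1/2)(151 + 1299.0092) = 725.0046.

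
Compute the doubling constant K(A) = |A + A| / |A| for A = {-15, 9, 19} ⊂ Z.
K = |A + A| / |A| = 6/3 = 2

Enumerate A + A = {a + b : a, b ∈ A}. With |A| = 3, there are |A|^2 = 9 ordered sum pairs; collecting distinct values, A + A = {-30, -6, 4, 18, 28, 38}, so |A + A| = 6. Thus K = 6/3 = 2. For comparison, the minimum possible |A + A| over all 3-element sets is 2·3 − 1 = 5 (so min K = 5/3), attained only by arithmetic progressions.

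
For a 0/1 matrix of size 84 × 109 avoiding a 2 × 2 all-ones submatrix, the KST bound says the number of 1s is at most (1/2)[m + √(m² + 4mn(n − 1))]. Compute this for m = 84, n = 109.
z(84, 109; 2, 2) ≤ (1/2)[84 + √(84² + 4·84·109·108)] = (1/2)[84 + √3962448] = 1037.2949

Kővári–Sós–Turán: let r_1, ..., r_84 be the row sums and z = Σ r_i the total number of 1s. Each pair of columns can share at most one row with both entries 1 (else a 2×2 all-ones block appears), so Σ_i C(r_i, 2) ≤ C(109, 2) = 5886. By convexity Σ_i C(r_i, 2) ≥ 84·C(z/84, 2) = z(z − 84)/(2·84), giving z² − 84z − 84·109·108 ≤ 0 and hence z ≤ (1/2)[84 + √(7056 + 4·988848)] = (1/2)[84 + √3962448] ≈ (1/2)(84 + 1990.5899) = 1037.2949.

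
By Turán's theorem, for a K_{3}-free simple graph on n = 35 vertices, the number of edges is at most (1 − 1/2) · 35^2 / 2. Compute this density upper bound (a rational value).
Turán density bound = (1/2) · 35^2/2 = 1225/4 ≈ 306.25

Turán's theorem: ex(n, K_{r+1}) is achieved by the complete r-partite Turán graph T(n, r) with parts as balanced as possible, and is at most (1 − 1/r) · n^2/2. For r = 2, n = 35: the density bound is (1/2) · 1225/2 = 1225/4 ≈ 306.25. The integer-valued extremum is e(T(35, 2)) = 306, which is strictly less than the density bound 1225/4 since 2 ∤ 35 (the parts of T(35, 2) cannot all be equal).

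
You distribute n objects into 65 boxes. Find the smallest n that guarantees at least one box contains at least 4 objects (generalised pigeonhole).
n = (4 − 1)·65 + 1 = 196

By the generalised pigeonhole principle, to guarantee some box contains ≥ r objects we need more than (r − 1) · k objects total. Threshold: n = (r − 1) · k + 1. With r = 4 and k = 65: n = 3 · 65 + 1 = 195 + 1 = 196. For n = 195 = 3 · 65, we can put exactly 3 objects in every box, avoiding 4 in any single one — so 196 is tight.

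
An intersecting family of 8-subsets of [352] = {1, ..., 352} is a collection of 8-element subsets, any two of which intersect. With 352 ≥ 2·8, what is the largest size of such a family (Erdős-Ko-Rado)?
max |F| = C(351, 7) = 122623572295575

The Erdős-Ko-Rado theorem states: for n ≥ 2k, an intersecting family of k-subsets of an n-element set has size at most C(n − 1, k − 1), with equality for 'star' families {A ⊆ [n] : |A| = k, i ∈ A} (fix an element i). For n = 352, k = 8: C(351, 7) = 122623572295575.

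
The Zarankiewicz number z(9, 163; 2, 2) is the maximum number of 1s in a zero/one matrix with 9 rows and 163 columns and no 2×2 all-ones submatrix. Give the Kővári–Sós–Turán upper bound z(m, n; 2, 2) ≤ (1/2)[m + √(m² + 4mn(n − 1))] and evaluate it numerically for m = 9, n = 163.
z(9, 163; 2, 2) ≤ (1/2)[9 + √(9² + 4·9·163·162)] = (1/2)[9 + √950697] = 492.0185

Kővári–Sós–Turán: let r_1, ..., r_9 be the row sums and z = Σ r_i the total number of 1s. Each pair of columns can share at most one row with both entries 1 (else a 2×2 all-ones block appears), so Σ_i C(r_i, 2) ≤ C(163, 2) = 13203. By convexity Σ_i C(r_i, 2) ≥ 9·C(z/9, 2) = z(z − 9)/(2·9), giving z² − 9z − 9·163·162 ≤ 0 and hence z ≤ (1/2)[9 + √(81 + 4·237654)] = (1/2)[9 + √950697] ≈ (1/2)(9 + 975.0369) = 492.0185.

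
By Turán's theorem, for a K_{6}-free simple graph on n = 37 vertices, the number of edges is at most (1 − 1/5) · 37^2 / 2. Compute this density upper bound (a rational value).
Turán density bound = (4/5) · 37^2/2 = 2738/5 ≈ 547.6

Turán's theorem: ex(n, K_{r+1}) is achieved by the complete r-partite Turán graph T(n, r) with parts as balanced as possible, and is at most (1 − 1/r) · n^2/2. For r = 5, n = 37: the density bound is (4/5) · 1369/2 = 2738/5 ≈ 547.6. The integer-valued extremum is e(T(37, 5)) = 547, which is strictly less than the density bound 2738/5 since 5 ∤ 37 (the parts of T(37, 5) cannot all be equal).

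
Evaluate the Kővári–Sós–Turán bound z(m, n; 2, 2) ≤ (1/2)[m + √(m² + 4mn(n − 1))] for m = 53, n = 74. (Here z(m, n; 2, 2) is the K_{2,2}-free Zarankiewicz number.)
z(53, 74; 2, 2) ≤ (1/2)[53 + √(53² + 4·53·74·73)] = (1/2)[53 + √1148033] = 562.2315

Kővári–Sós–Turán: let r_1, ..., r_53 be the row sums and z = Σ r_i the total number of 1s. Each pair of columns can share at most one row with both entries 1 (else a 2×2 all-ones block appears), so Σ_i C(r_i, 2) ≤ C(74, 2) = 2701. By convexity Σ_i C(r_i, 2) ≥ 53·C(z/53, 2) = z(z − 53)/(2·53), giving z² − 53z − 53·74·73 ≤ 0 and hence z ≤ (1/2)[53 + √(2809 + 4·286306)] = (1/2)[53 + √1148033] ≈ (1/2)(53 + 1071.463) = 562.2315.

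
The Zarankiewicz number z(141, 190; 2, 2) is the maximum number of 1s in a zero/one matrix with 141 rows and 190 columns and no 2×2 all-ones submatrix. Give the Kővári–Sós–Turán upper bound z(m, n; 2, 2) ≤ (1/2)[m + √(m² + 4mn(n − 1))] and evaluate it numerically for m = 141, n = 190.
z(141, 190; 2, 2) ≤ (1/2)[141 + √(141² + 4·141·190·189)] = (1/2)[141 + √20273121] = 2321.7841

Kővári–Sós–Turán: let r_1, ..., r_141 be the row sums and z = Σ r_i the total number of 1s. Each pair of columns can share at most one row with both entries 1 (else a 2×2 all-ones block appears), so Σ_i C(r_i, 2) ≤ C(190, 2) = 17955. By convexity Σ_i C(r_i, 2) ≥ 141·C(z/141, 2) = z(z − 141)/(2·141), giving z² − 141z − 141·190·189 ≤ 0 and hence z ≤ (1/2)[141 + √(19881 + 4·5063310)] = (1/2)[141 + √20273121] ≈ (1/2)(141 + 4502.5683) = 2321.7841.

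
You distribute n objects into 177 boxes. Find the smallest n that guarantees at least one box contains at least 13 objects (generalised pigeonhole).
n = (13 − 1)·177 + 1 = 2125

By the generalised pigeonhole principle, to guarantee some box contains ≥ r objects we need more than (r − 1) · k objects total. Threshold: n = (r − 1) · k + 1. With r = 13 and k = 177: n = 12 · 177 + 1 = 2124 + 1 = 2125. For n = 2124 = 12 · 177, we can put exactly 12 objects in every box, avoiding 13 in any single one — so 2125 is tight.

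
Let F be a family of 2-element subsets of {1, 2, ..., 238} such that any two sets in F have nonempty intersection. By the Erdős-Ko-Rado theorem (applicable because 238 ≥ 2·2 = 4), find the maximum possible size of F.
max |F| = C(237, 1) = 237

The Erdős-Ko-Rado theorem states: for n ≥ 2k, an intersecting family of k-subsets of an n-element set has size at most C(n − 1, k − 1), with equality for 'star' families {A ⊆ [n] : |A| = k, i ∈ A} (fix an element i). For n = 238, k = 2: C(237, 1) = 237.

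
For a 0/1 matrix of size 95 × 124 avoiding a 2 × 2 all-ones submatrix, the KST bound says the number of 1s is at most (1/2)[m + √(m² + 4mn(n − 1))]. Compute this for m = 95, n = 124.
z(95, 124; 2, 2) ≤ (1/2)[95 + √(95² + 4·95·124·123)] = (1/2)[95 + √5804785] = 1252.1561

Kővári–Sós–Turán: let r_1, ..., r_95 be the row sums and z = Σ r_i the total number of 1s. Each pair of columns can share at most one row with both entries 1 (else a 2×2 all-ones block appears), so Σ_i C(r_i, 2) ≤ C(124, 2) = 7626. By convexity Σ_i C(r_i, 2) ≥ 95·C(z/95, 2) = z(z − 95)/(2·95), giving z² − 95z − 95·124·123 ≤ 0 and hence z ≤ (1/2)[95 + √(9025 + 4·1448940)] = (1/2)[95 + √5804785] ≈ (1/2)(95 + 2409.3121) = 1252.1561.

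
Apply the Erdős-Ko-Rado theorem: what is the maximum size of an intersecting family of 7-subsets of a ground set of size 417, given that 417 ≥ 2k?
max |F| = C(416, 6) = 6942219827088

The Erdős-Ko-Rado theorem states: for n ≥ 2k, an intersecting family of k-subsets of an n-element set has size at most C(n − 1, k − 1), with equality for 'star' families {A ⊆ [n] : |A| = k, i ∈ A} (fix an element i). For n = 417, k = 7: C(416, 6) = 6942219827088.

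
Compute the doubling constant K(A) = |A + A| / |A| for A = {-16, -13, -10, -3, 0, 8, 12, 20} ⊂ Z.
K = |A + A| / |A| = 32/8 = 4

Enumerate A + A = {a + b : a, b ∈ A}. With |A| = 8, there are |A|^2 = 64 ordered sum pairs; collecting distinct values, A + A = {-32, -29, -26, -23, -20, -19, -16, -13, -10, -8, -6, -5, -4, -3, -2, -1, 0, 2, 4, 5, 7, 8, 9, 10, 12, 16, 17, 20, 24, 28, 32, 40}, so |A + A| = 32. Thus K = 32/8 = 4. For comparison, the minimum possible |A + A| over all 8-element sets is 2·8 − 1 = 15 (so min K = 15/8), attained only by arithmetic progressions.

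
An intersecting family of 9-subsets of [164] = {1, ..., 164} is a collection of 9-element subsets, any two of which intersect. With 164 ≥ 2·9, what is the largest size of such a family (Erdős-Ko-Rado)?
max |F| = C(163, 8) = 10380216608892

The Erdős-Ko-Rado theorem states: for n ≥ 2k, an intersecting family of k-subsets of an n-element set has size at most C(n − 1, k − 1), with equality for 'star' families {A ⊆ [n] : |A| = k, i ∈ A} (fix an element i). For n = 164, k = 9: C(163, 8) = 10380216608892.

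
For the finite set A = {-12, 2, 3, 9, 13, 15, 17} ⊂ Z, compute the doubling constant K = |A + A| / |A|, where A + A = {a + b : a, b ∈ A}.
K = |A + A| / |A| = 24/7

Enumerate A + A = {a + b : a, b ∈ A}. With |A| = 7, there are |A|^2 = 49 ordered sum pairs; collecting distinct values, A + A = {-24, -10, -9, -3, 1, 3, 4, 5, 6, 11, 12, 15, 16, 17, 18, 19, 20, 22, 24, 26, 28, 30, 32, 34}, so |A + A| = 24. Thus K = 24/7. For comparison, the minimum possible |A + A| over all 7-element sets is 2·7 − 1 = 13 (so min K = 13/7), attained only by arithmetic progressions.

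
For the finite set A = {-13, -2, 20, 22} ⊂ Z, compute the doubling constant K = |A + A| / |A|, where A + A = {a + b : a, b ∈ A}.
K = |A + A| / |A| = 10/4 = 5/2

Enumerate A + A = {a + b : a, b ∈ A}. With |A| = 4, there are |A|^2 = 16 ordered sum pairs; collecting distinct values, A + A = {-26, -15, -4, 7, 9, 18, 20, 40, 42, 44}, so |A + A| = 10. Thus K = 10/4 = 5/2. For comparison, the minimum possible |A + A| over all 4-element sets is 2·4 − 1 = 7 (so min K = 7/4), attained only by arithmetic progressions.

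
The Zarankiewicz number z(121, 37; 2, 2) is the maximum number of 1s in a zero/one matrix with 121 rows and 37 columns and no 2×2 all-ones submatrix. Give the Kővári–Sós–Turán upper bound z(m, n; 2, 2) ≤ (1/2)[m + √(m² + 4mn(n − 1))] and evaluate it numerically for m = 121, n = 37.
z(121, 37; 2, 2) ≤ (1/2)[121 + √(121² + 4·121·37·36)] = (1/2)[121 + √659329] = 466.4954

Kővári–Sós–Turán: let r_1, ..., r_121 be the row sums and z = Σ r_i the total number of 1s. Each pair of columns can share at most one row with both entries 1 (else a 2×2 all-ones block appears), so Σ_i C(r_i, 2) ≤ C(37, 2) = 666. By convexity Σ_i C(r_i, 2) ≥ 121·C(z/121, 2) = z(z − 121)/(2·121), giving z² − 121z − 121·37·36 ≤ 0 and hence z ≤ (1/2)[121 + √(14641 + 4·161172)] = (1/2)[121 + √659329] ≈ (1/2)(121 + 811.9908) = 466.4954.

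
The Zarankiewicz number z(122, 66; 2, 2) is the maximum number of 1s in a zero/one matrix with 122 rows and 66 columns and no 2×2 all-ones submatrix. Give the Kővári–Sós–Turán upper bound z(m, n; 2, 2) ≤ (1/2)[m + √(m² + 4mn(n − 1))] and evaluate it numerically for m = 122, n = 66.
z(122, 66; 2, 2) ≤ (1/2)[122 + √(122² + 4·122·66·65)] = (1/2)[122 + √2108404] = 787.0172

Kővári–Sós–Turán: let r_1, ..., r_122 be the row sums and z = Σ r_i the total number of 1s. Each pair of columns can share at most one row with both entries 1 (else a 2×2 all-ones block appears), so Σ_i C(r_i, 2) ≤ C(66, 2) = 2145. By convexity Σ_i C(r_i, 2) ≥ 122·C(z/122, 2) = z(z − 122)/(2·122), giving z² − 122z − 122·66·65 ≤ 0 and hence z ≤ (1/2)[122 + √(14884 + 4·523380)] = (1/2)[122 + √2108404] ≈ (1/2)(122 + 1452.0344) = 787.0172.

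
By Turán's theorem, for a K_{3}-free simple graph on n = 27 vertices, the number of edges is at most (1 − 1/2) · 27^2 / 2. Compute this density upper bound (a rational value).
Turán density bound = (1/2) · 27^2/2 = 729/4 ≈ 182.25

Turán's theorem: ex(n, K_{r+1}) is achieved by the complete r-partite Turán graph T(n, r) with parts as balanced as possible, and is at most (1 − 1/r) · n^2/2. For r = 2, n = 27: the density bound is (1/2) · 729/2 = 729/4 ≈ 182.25. The integer-valued extremum is e(T(27, 2)) = 182, which is strictly less than the density bound 729/4 since 2 ∤ 27 (the parts of T(27, 2) cannot all be equal).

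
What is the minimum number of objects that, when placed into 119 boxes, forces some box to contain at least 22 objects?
n = (22 − 1)·119 + 1 = 2500

By the generalised pigeonhole principle, to guarantee some box contains ≥ r objects we need more than (r − 1) · k objects total. Threshold: n = (r − 1) · k + 1. With r = 22 and k = 119: n = 21 · 119 + 1 = 2499 + 1 = 2500. For n = 2499 = 21 · 119, we can put exactly 21 objects in every box, avoiding 22 in any single one — so 2500 is tight.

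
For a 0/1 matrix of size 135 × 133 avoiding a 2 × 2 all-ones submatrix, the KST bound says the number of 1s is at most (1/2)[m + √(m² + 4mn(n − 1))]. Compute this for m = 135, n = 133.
z(135, 133; 2, 2) ≤ (1/2)[135 + √(135² + 4·135·133·132)] = (1/2)[135 + √9498465] = 1608.479

Kővári–Sós–Turán: let r_1, ..., r_135 be the row sums and z = Σ r_i the total number of 1s. Each pair of columns can share at most one row with both entries 1 (else a 2×2 all-ones block appears), so Σ_i C(r_i, 2) ≤ C(133, 2) = 8778. By convexity Σ_i C(r_i, 2) ≥ 135·C(z/135, 2) = z(z − 135)/(2·135), giving z² − 135z − 135·133·132 ≤ 0 and hence z ≤ (1/2)[135 + √(18225 + 4·2370060)] = (1/2)[135 + √9498465] ≈ (1/2)(135 + 3081.958) = 1608.479.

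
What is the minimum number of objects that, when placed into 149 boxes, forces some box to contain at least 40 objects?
n = (40 − 1)·149 + 1 = 5812

By the generalised pigeonhole principle, to guarantee some box contains ≥ r objects we need more than (r − 1) · k objects total. Threshold: n = (r − 1) · k + 1. With r = 40 and k = 149: n = 39 · 149 + 1 = 5811 + 1 = 5812. For n = 5811 = 39 · 149, we can put exactly 39 objects in every box, avoiding 40 in any single one — so 5812 is tight.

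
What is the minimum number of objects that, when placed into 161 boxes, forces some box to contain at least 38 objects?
n = (38 − 1)·161 + 1 = 5958

By the generalised pigeonhole principle, to guarantee some box contains ≥ r objects we need more than (r − 1) · k objects total. Threshold: n = (r − 1) · k + 1. With r = 38 and k = 161: n = 37 · 161 + 1 = 5957 + 1 = 5958. For n = 5957 = 37 · 161, we can put exactly 37 objects in every box, avoiding 38 in any single one — so 5958 is tight.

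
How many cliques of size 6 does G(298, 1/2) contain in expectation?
E[# K_6] = C(298, 6) · (1/2)^C(6, 2) = 924631947162 / 2^15 = 462315973581/16384 ≈ 28217527.684387

For each 6-subset S of vertices (there are C(298, 6) = 924631947162 such S), let X_S = 1 if S induces a K_6 (all C(6, 2) = 15 edges present). Then P(X_S = 1) = (1/2)^15 = 1/32768. By linearity of expectation, E[# K_6] = C(298, 6) · (1/2)^15 = 924631947162 / 32768 = 462315973581/16384 ≈ 28217527.684387.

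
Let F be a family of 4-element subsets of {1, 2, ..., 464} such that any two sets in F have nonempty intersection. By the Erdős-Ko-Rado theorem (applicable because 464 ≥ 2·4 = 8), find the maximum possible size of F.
max |F| = C(463, 3) = 16435111

Erdős-Ko-Rado (1961): when n ≥ 2k, max |F| = C(n−1, k−1). The bound is attained by the star {A : i ∈ A} for any fixed i ∈ [n]. Here C(464−1, 4−1) = C(463, 3) = 16435111.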